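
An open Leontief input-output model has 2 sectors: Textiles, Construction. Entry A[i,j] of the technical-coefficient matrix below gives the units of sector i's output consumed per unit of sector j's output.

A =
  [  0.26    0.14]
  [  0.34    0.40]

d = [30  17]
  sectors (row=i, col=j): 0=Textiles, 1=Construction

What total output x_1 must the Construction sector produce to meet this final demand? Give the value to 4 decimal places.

57.4672

Form M = I − A:
  [  0.74   -0.14]
  [ -0.34    0.60]
Leontief inverse L = M⁻¹:
  [  1.5136    0.3532]
  [  0.8577    1.8668]
Total output x = L · d:
  x_0 = 1.5136·30 + 0.3532·17 = 51.4127
  x_1 = 0.8577·30 + 1.8668·17 = 57.4672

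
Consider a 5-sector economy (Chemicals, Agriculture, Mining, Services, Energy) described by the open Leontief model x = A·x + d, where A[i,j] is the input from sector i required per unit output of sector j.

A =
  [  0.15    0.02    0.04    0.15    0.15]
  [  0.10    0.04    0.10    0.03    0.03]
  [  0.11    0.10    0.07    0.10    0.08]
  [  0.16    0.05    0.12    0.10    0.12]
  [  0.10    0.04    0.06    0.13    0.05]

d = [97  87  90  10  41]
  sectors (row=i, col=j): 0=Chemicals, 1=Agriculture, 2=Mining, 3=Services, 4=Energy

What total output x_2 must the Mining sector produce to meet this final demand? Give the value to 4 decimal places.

143.6750

Form M = I − A:
  [  0.85   -0.02   -0.04   -0.15   -0.15]
  [ -0.10    0.96   -0.10   -0.03   -0.03]
  [ -0.11   -0.10    0.93   -0.10   -0.08]
  [ -0.16   -0.05   -0.12    0.90   -0.12]
  [ -0.10   -0.04   -0.06   -0.13    0.95]
Leontief inverse L = M⁻¹:
  [  1.2766    0.0621    0.1114    0.2628    0.2461]
  [  0.1708    1.0680    0.1394    0.0917    0.0840]
  [  0.2175    0.1392    1.1343    0.1898    0.1582]
  [  0.2915    0.0988    0.1942    1.2162    0.2191]
  [  0.1952    0.0738    0.1158    0.2099    1.1221]
Total output x = L · d:
  x_0 = 1.2766·97 + 0.0621·87 + 0.1114·90 + 0.2628·10 + 0.2461·41 = 151.9781
  x_1 = 0.1708·97 + 1.0680·87 + 0.1394·90 + 0.0917·10 + 0.0840·41 = 126.4027
  x_2 = 0.2175·97 + 0.1392·87 + 1.1343·90 + 0.1898·10 + 0.1582·41 = 143.6750
  x_3 = 0.2915·97 + 0.0988·87 + 0.1942·90 + 1.2162·10 + 0.2191·41 = 75.4928
  x_4 = 0.1952·97 + 0.0738·87 + 0.1158·90 + 0.2099·10 + 1.1221·41 = 83.8826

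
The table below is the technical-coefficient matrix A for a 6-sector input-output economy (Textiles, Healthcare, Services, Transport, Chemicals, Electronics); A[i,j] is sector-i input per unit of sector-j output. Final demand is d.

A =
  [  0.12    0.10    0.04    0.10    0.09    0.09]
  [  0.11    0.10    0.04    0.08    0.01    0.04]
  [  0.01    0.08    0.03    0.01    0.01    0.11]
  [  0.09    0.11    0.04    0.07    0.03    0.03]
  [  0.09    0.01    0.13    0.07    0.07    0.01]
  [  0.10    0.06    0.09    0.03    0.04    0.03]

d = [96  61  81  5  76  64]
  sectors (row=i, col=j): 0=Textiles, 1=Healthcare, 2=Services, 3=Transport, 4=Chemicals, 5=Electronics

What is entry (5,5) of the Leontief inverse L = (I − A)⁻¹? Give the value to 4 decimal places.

L[5,5] = 1.0656

Form M = I − A:
  [  0.88   -0.10   -0.04   -0.10   -0.09   -0.09]
  [ -0.11    0.90   -0.04   -0.08   -0.01   -0.04]
  [ -0.01   -0.08    0.97   -0.01   -0.01   -0.11]
  [ -0.09   -0.11   -0.04    0.93   -0.03   -0.03]
  [ -0.09   -0.01   -0.13   -0.07    0.93   -0.01]
  [ -0.10   -0.06   -0.09   -0.03   -0.04    0.97]
Leontief inverse L = M⁻¹:
  [  1.2040    0.1721    0.0934    0.1595    0.1303    0.1357]
  [  0.1705    1.1571    0.0719    0.1239    0.0370    0.0759]
  [  0.0463    0.1116    1.0540    0.0319    0.0236    0.1297]
  [  0.1479    0.1636    0.0721    1.1123    0.0555    0.0636]
  [  0.1376    0.0582    0.1639    0.1056    1.0965    0.0483]
  [  0.1492    0.1071    0.1208    0.0658    0.0648    1.0656]
Total output x = L · d:
  x_0 = 1.2040·96 + 0.1721·61 + 0.0934·81 + 0.1595·5 + 0.1303·76 + 0.1357·64 = 153.0285
  x_1 = 0.1705·96 + 1.1571·61 + 0.0719·81 + 0.1239·5 + 0.0370·76 + 0.0759·64 = 101.0574
  x_2 = 0.0463·96 + 0.1116·61 + 1.0540·81 + 0.0319·5 + 0.0236·76 + 0.1297·64 = 106.8812
  x_3 = 0.1479·96 + 0.1636·61 + 0.0721·81 + 1.1123·5 + 0.0555·76 + 0.0636·64 = 43.8673
  x_4 = 0.1376·96 + 0.0582·61 + 0.1639·81 + 0.1056·5 + 1.0965·76 + 0.0483·64 = 116.9779
  x_5 = 0.1492·96 + 0.1071·61 + 0.1208·81 + 0.0658·5 + 0.0648·76 + 1.0656·64 = 104.1039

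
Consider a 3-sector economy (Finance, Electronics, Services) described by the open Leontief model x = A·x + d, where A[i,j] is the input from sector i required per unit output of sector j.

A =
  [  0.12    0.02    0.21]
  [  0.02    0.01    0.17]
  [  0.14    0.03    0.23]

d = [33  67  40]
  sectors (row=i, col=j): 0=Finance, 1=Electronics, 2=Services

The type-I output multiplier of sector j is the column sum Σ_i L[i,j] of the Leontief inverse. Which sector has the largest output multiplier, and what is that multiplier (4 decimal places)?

Form M = I − A:
  [  0.88   -0.02   -0.21]
  [ -0.02    0.99   -0.17]
  [ -0.14   -0.03    0.77]
Leontief inverse L = M⁻¹:
  [  1.1900    0.0341    0.3321]
  [  0.0616    1.0187    0.2417]
  [  0.2188    0.0459    1.3685]
Total output x = L · d:
  x_0 = 1.1900·33 + 0.0341·67 + 0.3321·40 = 54.8364
  x_1 = 0.0616·33 + 1.0187·67 + 0.2417·40 = 79.9519
  x_2 = 0.2188·33 + 0.0459·67 + 1.3685·40 = 65.0333
Output multipliers (column sums of L):
  Finance: 1.4703
  Electronics: 1.0987
  Services: 1.9423

Services (1.9423)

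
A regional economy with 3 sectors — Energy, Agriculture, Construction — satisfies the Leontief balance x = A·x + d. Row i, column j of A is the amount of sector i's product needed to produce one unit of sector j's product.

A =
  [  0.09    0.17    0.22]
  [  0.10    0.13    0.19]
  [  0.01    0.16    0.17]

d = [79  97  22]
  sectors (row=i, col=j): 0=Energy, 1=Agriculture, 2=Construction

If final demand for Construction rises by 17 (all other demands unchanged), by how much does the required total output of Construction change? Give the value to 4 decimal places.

21.6049

Form M = I − A:
  [  0.91   -0.17   -0.22]
  [ -0.10    0.87   -0.19]
  [ -0.01   -0.16    0.83]
Leontief inverse L = M⁻¹:
  [  1.1347    0.2892    0.3670]
  [  0.1393    1.2354    0.3197]
  [  0.0405    0.2416    1.2709]
Total output x = L · d:
  x_0 = 1.1347·79 + 0.2892·97 + 0.3670·22 = 125.7699
  x_1 = 0.1393·79 + 1.2354·97 + 0.3197·22 = 137.8746
  x_2 = 0.0405·79 + 0.2416·97 + 1.2709·22 = 54.5996
Δx_2 = L[2,2] · Δd_2 = 1.2709 · 17 = 21.6049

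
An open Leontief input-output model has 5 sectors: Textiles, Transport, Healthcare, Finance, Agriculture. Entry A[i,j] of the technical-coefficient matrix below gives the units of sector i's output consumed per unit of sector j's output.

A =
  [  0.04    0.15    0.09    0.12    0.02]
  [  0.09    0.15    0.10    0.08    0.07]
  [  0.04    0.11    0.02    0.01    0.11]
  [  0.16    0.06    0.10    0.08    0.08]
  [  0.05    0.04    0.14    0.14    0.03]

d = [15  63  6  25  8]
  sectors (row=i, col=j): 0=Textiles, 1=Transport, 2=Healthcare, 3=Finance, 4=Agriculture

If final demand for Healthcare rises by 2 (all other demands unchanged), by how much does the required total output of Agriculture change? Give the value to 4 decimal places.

Form M = I − A:
  [  0.96   -0.15   -0.09   -0.12   -0.02]
  [ -0.09    0.85   -0.10   -0.08   -0.07]
  [ -0.04   -0.11    0.98   -0.01   -0.11]
  [ -0.16   -0.06   -0.10    0.92   -0.08]
  [ -0.05   -0.04   -0.14   -0.14    0.97]
Leontief inverse L = M⁻¹:
  [  1.1027    0.2302    0.1529    0.1764    0.0712]
  [  0.1551    1.2428    0.1741    0.1492    0.1249]
  [  0.0766    0.1625    1.0697    0.0569    0.1393]
  [  0.2194    0.1481    0.1711    1.1500    0.1295]
  [  0.1060    0.1080    0.1942    0.1894    1.0785]
Total output x = L · d:
  x_0 = 1.1027·15 + 0.2302·63 + 0.1529·6 + 0.1764·25 + 0.0712·8 = 36.9390
  x_1 = 0.1551·15 + 1.2428·63 + 0.1741·6 + 0.1492·25 + 0.1249·8 = 86.3979
  x_2 = 0.0766·15 + 0.1625·63 + 1.0697·6 + 0.0569·25 + 0.1393·8 = 20.3438
  x_3 = 0.2194·15 + 0.1481·63 + 0.1711·6 + 1.1500·25 + 0.1295·8 = 43.4370
  x_4 = 0.1060·15 + 0.1080·63 + 0.1942·6 + 0.1894·25 + 1.0785·8 = 22.9198
Δx_4 = L[4,2] · Δd_2 = 0.1942 · 2 = 0.3883

0.3883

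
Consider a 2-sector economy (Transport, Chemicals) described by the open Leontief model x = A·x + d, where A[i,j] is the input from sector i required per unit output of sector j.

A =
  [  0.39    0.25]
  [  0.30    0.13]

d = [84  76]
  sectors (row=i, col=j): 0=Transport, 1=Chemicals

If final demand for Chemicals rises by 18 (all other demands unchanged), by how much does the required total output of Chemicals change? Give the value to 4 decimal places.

24.0948

Form M = I − A:
  [  0.61   -0.25]
  [ -0.30    0.87]
Leontief inverse L = M⁻¹:
  [  1.9092    0.5486]
  [  0.6583    1.3386]
Total output x = L · d:
  x_0 = 1.9092·84 + 0.5486·76 = 202.0628
  x_1 = 0.6583·84 + 1.3386·76 = 157.0331
Δx_1 = L[1,1] · Δd_1 = 1.3386 · 18 = 24.0948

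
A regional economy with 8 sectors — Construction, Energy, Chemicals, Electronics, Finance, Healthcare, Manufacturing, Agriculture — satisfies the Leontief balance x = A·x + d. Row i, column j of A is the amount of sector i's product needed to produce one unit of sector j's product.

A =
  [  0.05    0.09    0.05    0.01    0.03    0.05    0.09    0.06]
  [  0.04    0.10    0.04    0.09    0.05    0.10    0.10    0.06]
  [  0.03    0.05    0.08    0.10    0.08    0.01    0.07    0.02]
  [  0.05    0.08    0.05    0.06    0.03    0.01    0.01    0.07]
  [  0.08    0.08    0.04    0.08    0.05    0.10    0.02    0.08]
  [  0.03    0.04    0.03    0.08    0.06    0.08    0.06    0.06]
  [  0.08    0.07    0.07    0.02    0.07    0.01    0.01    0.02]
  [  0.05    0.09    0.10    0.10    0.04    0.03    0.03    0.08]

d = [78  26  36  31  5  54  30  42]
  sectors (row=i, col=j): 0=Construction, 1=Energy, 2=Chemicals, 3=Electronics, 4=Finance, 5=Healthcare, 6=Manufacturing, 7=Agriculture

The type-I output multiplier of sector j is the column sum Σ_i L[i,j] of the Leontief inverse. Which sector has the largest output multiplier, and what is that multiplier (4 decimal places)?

Energy (2.1176)

Form M = I − A:
  [  0.95   -0.09   -0.05   -0.01   -0.03   -0.05   -0.09   -0.06]
  [ -0.04    0.90   -0.04   -0.09   -0.05   -0.10   -0.10   -0.06]
  [ -0.03   -0.05    0.92   -0.10   -0.08   -0.01   -0.07   -0.02]
  [ -0.05   -0.08   -0.05    0.94   -0.03   -0.01   -0.01   -0.07]
  [ -0.08   -0.08   -0.04   -0.08    0.95   -0.10   -0.02   -0.08]
  [ -0.03   -0.04   -0.03   -0.08   -0.06    0.92   -0.06   -0.06]
  [ -0.08   -0.07   -0.07   -0.02   -0.07   -0.01    0.99   -0.02]
  [ -0.05   -0.09   -0.10   -0.10   -0.04   -0.03   -0.03    0.92]
Leontief inverse L = M⁻¹:
  [  1.0909    0.1511    0.0967    0.0639    0.0723    0.0901    0.1320    0.1030]
  [  0.0941    1.1804    0.0994    0.1625    0.1045    0.1532    0.1515    0.1200]
  [  0.0724    0.1110    1.1259    0.1545    0.1213    0.0463    0.1062    0.0641]
  [  0.0832    0.1339    0.0902    1.1088    0.0630    0.0430    0.0459    0.1098]
  [  0.1279    0.1550    0.0949    0.1489    1.0981    0.1511    0.0711    0.1387]
  [  0.0713    0.1003    0.0754    0.1356    0.1005    1.1195    0.0964    0.1070]
  [  0.1133    0.1215    0.1069    0.0653    0.1035    0.0457    1.0475    0.0574]
  [  0.0970    0.1643    0.1572    0.1697    0.0886    0.0742    0.0789    1.1346]
Total output x = L · d:
  x_0 = 1.0909·78 + 0.1511·26 + 0.0967·36 + 0.0639·31 + 0.0723·5 + 0.0901·54 + 0.1320·30 + 0.1030·42 = 107.9929
  x_1 = 0.0941·78 + 1.1804·26 + 0.0994·36 + 0.1625·31 + 0.1045·5 + 0.1532·54 + 0.1515·30 + 0.1200·42 = 65.0234
  x_2 = 0.0724·78 + 0.1110·26 + 1.1259·36 + 0.1545·31 + 0.1213·5 + 0.0463·54 + 0.1062·30 + 0.0641·42 = 62.8388
  x_3 = 0.0832·78 + 0.1339·26 + 0.0902·36 + 1.1088·31 + 0.0630·5 + 0.0430·54 + 0.0459·30 + 0.1098·42 = 56.2127
  x_4 = 0.1279·78 + 0.1550·26 + 0.0949·36 + 0.1489·31 + 1.0981·5 + 0.1511·54 + 0.0711·30 + 0.1387·42 = 43.6494
  x_5 = 0.0713·78 + 0.1003·26 + 0.0754·36 + 0.1356·31 + 0.1005·5 + 1.1195·54 + 0.0964·30 + 0.1070·42 = 83.4316
  x_6 = 0.1133·78 + 0.1215·26 + 0.1069·36 + 0.0653·31 + 0.1035·5 + 0.0457·54 + 1.0475·30 + 0.0574·42 = 54.6953
  x_7 = 0.0970·78 + 0.1643·26 + 0.1572·36 + 0.1697·31 + 0.0886·5 + 0.0742·54 + 0.0789·30 + 1.1346·42 = 77.2246
Output multipliers (column sums of L):
  Construction: 1.7500
  Energy: 2.1176
  Chemicals: 1.8467
  Electronics: 2.0094
  Finance: 1.7518
  Healthcare: 1.7232
  Manufacturing: 1.7294
  Agriculture: 1.8345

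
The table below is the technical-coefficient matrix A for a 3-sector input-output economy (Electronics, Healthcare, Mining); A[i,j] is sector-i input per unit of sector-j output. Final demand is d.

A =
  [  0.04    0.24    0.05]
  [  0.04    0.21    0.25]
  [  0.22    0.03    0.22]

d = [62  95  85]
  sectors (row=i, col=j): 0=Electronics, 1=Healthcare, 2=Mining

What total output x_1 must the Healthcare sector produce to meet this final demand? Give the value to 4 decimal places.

Form M = I − A:
  [  0.96   -0.24   -0.05]
  [ -0.04    0.79   -0.25]
  [ -0.22   -0.03    0.78]
Leontief inverse L = M⁻¹:
  [  1.0969    0.3401    0.1793]
  [  0.1553    1.3296    0.4361]
  [  0.3154    0.1470    1.3494]
Total output x = L · d:
  x_0 = 1.0969·62 + 0.3401·95 + 0.1793·85 = 115.5556
  x_1 = 0.1553·62 + 1.3296·95 + 0.4361·85 = 173.0095
  x_2 = 0.3154·62 + 0.1470·95 + 1.3494·85 = 148.2212

173.0095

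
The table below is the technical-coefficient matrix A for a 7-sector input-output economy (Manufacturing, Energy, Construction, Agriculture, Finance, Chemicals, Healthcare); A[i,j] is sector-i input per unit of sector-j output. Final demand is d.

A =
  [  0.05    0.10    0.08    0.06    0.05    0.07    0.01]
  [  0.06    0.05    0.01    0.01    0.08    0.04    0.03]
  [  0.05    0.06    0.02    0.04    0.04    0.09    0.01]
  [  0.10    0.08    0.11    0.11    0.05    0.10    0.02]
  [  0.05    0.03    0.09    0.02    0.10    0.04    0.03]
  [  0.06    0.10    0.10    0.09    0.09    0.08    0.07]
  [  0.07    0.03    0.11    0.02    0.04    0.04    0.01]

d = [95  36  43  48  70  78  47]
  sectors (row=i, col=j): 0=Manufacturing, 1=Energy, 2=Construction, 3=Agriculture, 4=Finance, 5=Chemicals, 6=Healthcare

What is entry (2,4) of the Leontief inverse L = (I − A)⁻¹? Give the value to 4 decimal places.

Form M = I − A:
  [  0.95   -0.10   -0.08   -0.06   -0.05   -0.07   -0.01]
  [ -0.06    0.95   -0.01   -0.01   -0.08   -0.04   -0.03]
  [ -0.05   -0.06    0.98   -0.04   -0.04   -0.09   -0.01]
  [ -0.10   -0.08   -0.11    0.89   -0.05   -0.10   -0.02]
  [ -0.05   -0.03   -0.09   -0.02    0.90   -0.04   -0.03]
  [ -0.06   -0.10   -0.10   -0.09   -0.09    0.92   -0.07]
  [ -0.07   -0.03   -0.11   -0.02   -0.04   -0.04    0.99]
Leontief inverse L = M⁻¹:
  [  1.0935    0.1476    0.1259    0.0958    0.0979    0.1179    0.0300]
  [  0.0870    1.0792    0.0436    0.0303    0.1131    0.0679    0.0429]
  [  0.0834    0.0981    1.0591    0.0695    0.0781    0.1264    0.0272]
  [  0.1617    0.1494    0.1786    1.1650    0.1140    0.1699    0.0470]
  [  0.0843    0.0668    0.1306    0.0469    1.1400    0.0787    0.0453]
  [  0.1216    0.1638    0.1693    0.1392    0.1555    1.1460    0.0965]
  [  0.1008    0.0664    0.1436    0.0465    0.0737    0.0773    1.0232]
Total output x = L · d:
  x_0 = 1.0935·95 + 0.1476·36 + 0.1259·43 + 0.0958·48 + 0.0979·70 + 0.1179·78 + 0.0300·47 = 136.6709
  x_1 = 0.0870·95 + 1.0792·36 + 0.0436·43 + 0.0303·48 + 0.1131·70 + 0.0679·78 + 0.0429·47 = 65.6775
  x_2 = 0.0834·95 + 0.0981·36 + 1.0591·43 + 0.0695·48 + 0.0781·70 + 0.1264·78 + 0.0272·47 = 76.9329
  x_3 = 0.1617·95 + 0.1494·36 + 0.1786·43 + 1.1650·48 + 0.1140·70 + 0.1699·78 + 0.0470·47 = 107.7700
  x_4 = 0.0843·95 + 0.0668·36 + 0.1306·43 + 0.0469·48 + 1.1400·70 + 0.0787·78 + 0.0453·47 = 106.3567
  x_5 = 0.1216·95 + 0.1638·36 + 0.1693·43 + 0.1392·48 + 0.1555·70 + 1.1460·78 + 0.0965·47 = 136.2049
  x_6 = 0.1008·95 + 0.0664·36 + 0.1436·43 + 0.0465·48 + 0.0737·70 + 0.0773·78 + 1.0232·47 = 79.6543

L[2,4] = 0.0781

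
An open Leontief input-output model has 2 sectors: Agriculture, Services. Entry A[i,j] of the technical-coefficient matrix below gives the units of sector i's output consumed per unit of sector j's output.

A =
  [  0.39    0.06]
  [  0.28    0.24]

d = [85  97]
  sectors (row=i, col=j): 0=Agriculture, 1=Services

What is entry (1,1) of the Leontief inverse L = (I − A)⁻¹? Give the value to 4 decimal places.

Form M = I − A:
  [  0.61   -0.06]
  [ -0.28    0.76]
Leontief inverse L = M⁻¹:
  [  1.7010    0.1343]
  [  0.6267    1.3653]
Total output x = L · d:
  x_0 = 1.7010·85 + 0.1343·97 = 157.6097
  x_1 = 0.6267·85 + 1.3653·97 = 185.6983

L[1,1] = 1.3653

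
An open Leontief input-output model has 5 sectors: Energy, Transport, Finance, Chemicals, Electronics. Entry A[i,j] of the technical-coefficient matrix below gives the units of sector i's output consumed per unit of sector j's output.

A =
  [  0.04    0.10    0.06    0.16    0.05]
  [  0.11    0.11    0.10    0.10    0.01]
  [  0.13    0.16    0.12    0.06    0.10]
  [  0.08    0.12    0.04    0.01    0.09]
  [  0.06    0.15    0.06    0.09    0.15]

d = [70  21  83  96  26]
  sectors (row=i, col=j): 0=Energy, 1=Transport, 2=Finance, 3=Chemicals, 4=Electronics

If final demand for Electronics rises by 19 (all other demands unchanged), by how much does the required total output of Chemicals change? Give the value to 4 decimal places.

2.5417

Form M = I − A:
  [  0.96   -0.10   -0.06   -0.16   -0.05]
  [ -0.11    0.89   -0.10   -0.10   -0.01]
  [ -0.13   -0.16    0.88   -0.06   -0.10]
  [ -0.08   -0.12   -0.04    0.99   -0.09]
  [ -0.06   -0.15   -0.06   -0.09    0.85]
Leontief inverse L = M⁻¹:
  [  1.1032    0.1906    0.1136    0.2138    0.1031]
  [  0.1775    1.2051    0.1607    0.1657    0.0611]
  [  0.2200    0.2911    1.2033    0.1537    0.1742]
  [  0.1322    0.1976    0.0892    1.0690    0.1338]
  [  0.1387    0.2676    0.1308    0.1684    1.2210]
Total output x = L · d:
  x_0 = 1.1032·70 + 0.1906·21 + 0.1136·83 + 0.2138·96 + 0.1031·26 = 113.8603
  x_1 = 0.1775·70 + 1.2051·21 + 0.1607·83 + 0.1657·96 + 0.0611·26 = 68.5656
  x_2 = 0.2200·70 + 0.2911·21 + 1.2033·83 + 0.1537·96 + 0.1742·26 = 140.6768
  x_3 = 0.1322·70 + 0.1976·21 + 0.0892·83 + 1.0690·96 + 0.1338·26 = 126.9011
  x_4 = 0.1387·70 + 0.2676·21 + 0.1308·83 + 0.1684·96 + 1.2210·26 = 74.0919
Δx_3 = L[3,4] · Δd_4 = 0.1338 · 19 = 2.5417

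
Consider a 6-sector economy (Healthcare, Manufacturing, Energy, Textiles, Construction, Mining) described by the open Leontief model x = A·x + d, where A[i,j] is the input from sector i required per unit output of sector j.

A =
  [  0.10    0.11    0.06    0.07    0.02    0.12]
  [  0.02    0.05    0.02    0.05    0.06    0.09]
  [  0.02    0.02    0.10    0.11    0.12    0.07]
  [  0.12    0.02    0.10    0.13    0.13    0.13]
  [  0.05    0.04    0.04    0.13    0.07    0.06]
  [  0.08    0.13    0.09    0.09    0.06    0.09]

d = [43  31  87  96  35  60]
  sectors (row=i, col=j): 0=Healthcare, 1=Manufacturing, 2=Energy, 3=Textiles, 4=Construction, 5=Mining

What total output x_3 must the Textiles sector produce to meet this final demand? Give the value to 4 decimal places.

171.7177

Form M = I − A:
  [  0.90   -0.11   -0.06   -0.07   -0.02   -0.12]
  [ -0.02    0.95   -0.02   -0.05   -0.06   -0.09]
  [ -0.02   -0.02    0.90   -0.11   -0.12   -0.07]
  [ -0.12   -0.02   -0.10    0.87   -0.13   -0.13]
  [ -0.05   -0.04   -0.04   -0.13    0.93   -0.06]
  [ -0.08   -0.13   -0.09   -0.09   -0.06    0.91]
Leontief inverse L = M⁻¹:
  [  1.1613    0.1723    0.1229    0.1533    0.0867    0.2073]
  [  0.0576    1.0864    0.0583    0.1044    0.1025    0.1412]
  [  0.0781    0.0662    1.1636    0.2015    0.1938    0.1479]
  [  0.2082    0.0977    0.1902    1.2552    0.2266    0.2460]
  [  0.1068    0.0849    0.0960    0.2089    1.1333    0.1344]
  [  0.1457    0.1922    0.1593    0.1862    0.1386    1.1851]
Total output x = L · d:
  x_0 = 1.1613·43 + 0.1723·31 + 0.1229·87 + 0.1533·96 + 0.0867·35 + 0.2073·60 = 96.1545
  x_1 = 0.0576·43 + 1.0864·31 + 0.0583·87 + 0.1044·96 + 0.1025·35 + 0.1412·60 = 63.3009
  x_2 = 0.0781·43 + 0.0662·31 + 1.1636·87 + 0.2015·96 + 0.1938·35 + 0.1479·60 = 141.6393
  x_3 = 0.2082·43 + 0.0977·31 + 0.1902·87 + 1.2552·96 + 0.2266·35 + 0.2460·60 = 171.7177
  x_4 = 0.1068·43 + 0.0849·31 + 0.0960·87 + 0.2089·96 + 1.1333·35 + 0.1344·60 = 83.3588
  x_5 = 0.1457·43 + 0.1922·31 + 0.1593·87 + 0.1862·96 + 0.1386·35 + 1.1851·60 = 119.9177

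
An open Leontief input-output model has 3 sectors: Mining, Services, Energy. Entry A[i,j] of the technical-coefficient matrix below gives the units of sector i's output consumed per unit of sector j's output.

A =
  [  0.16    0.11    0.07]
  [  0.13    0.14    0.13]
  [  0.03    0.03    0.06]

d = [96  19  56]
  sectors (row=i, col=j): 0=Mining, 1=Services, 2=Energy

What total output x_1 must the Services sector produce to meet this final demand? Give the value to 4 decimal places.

51.0630

Form M = I − A:
  [  0.84   -0.11   -0.07]
  [ -0.13    0.86   -0.13]
  [ -0.03   -0.03    0.94]
Leontief inverse L = M⁻¹:
  [  1.2193    0.1599    0.1129]
  [  0.1911    1.1935    0.1793]
  [  0.0450    0.0432    1.0732]
Total output x = L · d:
  x_0 = 1.2193·96 + 0.1599·19 + 0.1129·56 = 126.4091
  x_1 = 0.1911·96 + 1.1935·19 + 0.1793·56 = 51.0630
  x_2 = 0.0450·96 + 0.0432·19 + 1.0732·56 = 65.2385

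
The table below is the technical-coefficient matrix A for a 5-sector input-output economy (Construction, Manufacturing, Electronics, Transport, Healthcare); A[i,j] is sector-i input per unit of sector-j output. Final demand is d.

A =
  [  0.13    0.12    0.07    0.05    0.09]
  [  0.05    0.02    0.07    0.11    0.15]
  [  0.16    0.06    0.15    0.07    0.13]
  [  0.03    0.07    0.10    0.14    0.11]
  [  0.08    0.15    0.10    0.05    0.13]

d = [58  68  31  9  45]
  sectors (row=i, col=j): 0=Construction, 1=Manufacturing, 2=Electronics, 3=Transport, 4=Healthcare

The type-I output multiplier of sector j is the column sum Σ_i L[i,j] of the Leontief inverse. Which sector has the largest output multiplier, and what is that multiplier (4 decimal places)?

Healthcare (2.1765)

Form M = I − A:
  [  0.87   -0.12   -0.07   -0.05   -0.09]
  [ -0.05    0.98   -0.07   -0.11   -0.15]
  [ -0.16   -0.06    0.85   -0.07   -0.13]
  [ -0.03   -0.07   -0.10    0.86   -0.11]
  [ -0.08   -0.15   -0.10   -0.05    0.87]
Leontief inverse L = M⁻¹:
  [  1.2111    0.1964    0.1532    0.1195    0.1971]
  [  0.1188    1.0940    0.1491    0.1732    0.2451]
  [  0.2709    0.1618    1.2613    0.1545    0.2639]
  [  0.1050    0.1446    0.1892    1.2154    0.2177]
  [  0.1690    0.2336    0.1956    0.1285    1.2527]
Total output x = L · d:
  x_0 = 1.2111·58 + 0.1964·68 + 0.1532·31 + 0.1195·9 + 0.1971·45 = 98.2939
  x_1 = 0.1188·58 + 1.0940·68 + 0.1491·31 + 0.1732·9 + 0.2451·45 = 98.4896
  x_2 = 0.2709·58 + 0.1618·68 + 1.2613·31 + 0.1545·9 + 0.2639·45 = 79.0815
  x_3 = 0.1050·58 + 0.1446·68 + 0.1892·31 + 1.2154·9 + 0.2177·45 = 42.5253
  x_4 = 0.1690·58 + 0.2336·68 + 0.1956·31 + 0.1285·9 + 1.2527·45 = 89.2774
Output multipliers (column sums of L):
  Construction: 1.8748
  Manufacturing: 1.8303
  Electronics: 1.9484
  Transport: 1.7910
  Healthcare: 2.1765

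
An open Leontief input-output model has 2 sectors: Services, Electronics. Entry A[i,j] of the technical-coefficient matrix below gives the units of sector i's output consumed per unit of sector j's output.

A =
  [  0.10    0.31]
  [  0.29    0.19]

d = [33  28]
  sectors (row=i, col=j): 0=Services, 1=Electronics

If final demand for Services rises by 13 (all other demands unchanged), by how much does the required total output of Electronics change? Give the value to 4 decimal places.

5.8989

Form M = I − A:
  [  0.90   -0.31]
  [ -0.29    0.81]
Leontief inverse L = M⁻¹:
  [  1.2674    0.4851]
  [  0.4538    1.4082]
Total output x = L · d:
  x_0 = 1.2674·33 + 0.4851·28 = 55.4060
  x_1 = 0.4538·33 + 1.4082·28 = 54.4046
Δx_1 = L[1,0] · Δd_0 = 0.4538 · 13 = 5.8989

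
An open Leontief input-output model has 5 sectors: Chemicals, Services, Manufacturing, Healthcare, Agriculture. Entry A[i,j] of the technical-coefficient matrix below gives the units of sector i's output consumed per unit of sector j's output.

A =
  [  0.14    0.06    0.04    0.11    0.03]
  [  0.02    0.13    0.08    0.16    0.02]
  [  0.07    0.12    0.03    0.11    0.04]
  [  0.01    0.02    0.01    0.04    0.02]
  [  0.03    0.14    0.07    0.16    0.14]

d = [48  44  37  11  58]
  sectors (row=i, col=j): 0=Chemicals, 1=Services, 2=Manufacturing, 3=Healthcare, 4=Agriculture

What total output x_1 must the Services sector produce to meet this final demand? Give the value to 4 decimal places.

Form M = I − A:
  [  0.86   -0.06   -0.04   -0.11   -0.03]
  [ -0.02    0.87   -0.08   -0.16   -0.02]
  [ -0.07   -0.12    0.97   -0.11   -0.04]
  [ -0.01   -0.02   -0.01    0.96   -0.02]
  [ -0.03   -0.14   -0.07   -0.16    0.86]
Leontief inverse L = M⁻¹:
  [  1.1739    0.1014    0.0621    0.1669    0.0501]
  [  0.0397    1.1778    0.1038    0.2192    0.0387]
  [  0.0937    0.1655    1.0545    0.1692    0.0601]
  [  0.0152    0.0318    0.0160    1.0550    0.0266]
  [  0.0579    0.2146    0.1079    0.2515    1.1807]
Total output x = L · d:
  x_0 = 1.1739·48 + 0.1014·44 + 0.0621·37 + 0.1669·11 + 0.0501·58 = 67.8473
  x_1 = 0.0397·48 + 1.1778·44 + 0.1038·37 + 0.2192·11 + 0.0387·58 = 62.2261
  x_2 = 0.0937·48 + 0.1655·44 + 1.0545·37 + 0.1692·11 + 0.0601·58 = 56.1447
  x_3 = 0.0152·48 + 0.0318·44 + 0.0160·37 + 1.0550·11 + 0.0266·58 = 15.8684
  x_4 = 0.0579·48 + 0.2146·44 + 0.1079·37 + 0.2515·11 + 1.1807·58 = 87.4606

62.2261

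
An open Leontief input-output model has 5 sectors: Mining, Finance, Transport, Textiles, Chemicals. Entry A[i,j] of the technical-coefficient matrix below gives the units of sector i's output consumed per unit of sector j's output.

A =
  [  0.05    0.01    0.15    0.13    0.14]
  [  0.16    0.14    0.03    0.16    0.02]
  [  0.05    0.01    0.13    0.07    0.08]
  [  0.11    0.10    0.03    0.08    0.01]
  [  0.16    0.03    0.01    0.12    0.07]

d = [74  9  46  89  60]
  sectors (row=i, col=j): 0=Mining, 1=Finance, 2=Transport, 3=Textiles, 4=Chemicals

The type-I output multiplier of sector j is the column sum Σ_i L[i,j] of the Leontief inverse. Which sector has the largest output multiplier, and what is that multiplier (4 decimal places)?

Form M = I − A:
  [  0.95   -0.01   -0.15   -0.13   -0.14]
  [ -0.16    0.86   -0.03   -0.16   -0.02]
  [ -0.05   -0.01    0.87   -0.07   -0.08]
  [ -0.11   -0.10   -0.03    0.92   -0.01]
  [ -0.16   -0.03   -0.01   -0.12    0.93]
Leontief inverse L = M⁻¹:
  [  1.1274    0.0463    0.2053    0.2078    0.1906]
  [  0.2497    1.1997    0.0943    0.2608    0.0743]
  [  0.1018    0.0335    1.1738    0.1250    0.1184]
  [  0.1677    0.1377    0.0737    1.1463    0.0469]
  [  0.2248    0.0648    0.0605    0.1934    1.1178]
Total output x = L · d:
  x_0 = 1.1274·74 + 0.0463·9 + 0.2053·46 + 0.2078·89 + 0.1906·60 = 123.2257
  x_1 = 0.2497·74 + 1.1997·9 + 0.0943·46 + 0.2608·89 + 0.0743·60 = 61.2835
  x_2 = 0.1018·74 + 0.0335·9 + 1.1738·46 + 0.1250·89 + 0.1184·60 = 80.0552
  x_3 = 0.1677·74 + 0.1377·9 + 0.0737·46 + 1.1463·89 + 0.0469·60 = 121.8779
  x_4 = 0.2248·74 + 0.0648·9 + 0.0605·46 + 0.1934·89 + 1.1178·60 = 104.2801
Output multipliers (column sums of L):
  Mining: 1.8714
  Finance: 1.4821
  Transport: 1.6077
  Textiles: 1.9334
  Chemicals: 1.5479

Textiles (1.9334)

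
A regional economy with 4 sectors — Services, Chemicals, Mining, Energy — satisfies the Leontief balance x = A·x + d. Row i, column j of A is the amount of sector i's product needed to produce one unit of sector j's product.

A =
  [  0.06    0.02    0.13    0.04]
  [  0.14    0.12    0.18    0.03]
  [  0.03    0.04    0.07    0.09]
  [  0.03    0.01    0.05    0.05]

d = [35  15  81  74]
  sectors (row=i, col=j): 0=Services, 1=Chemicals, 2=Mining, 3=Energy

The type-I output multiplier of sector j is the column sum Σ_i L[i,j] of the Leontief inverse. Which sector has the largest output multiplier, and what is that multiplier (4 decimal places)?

Mining (1.5752)

Form M = I − A:
  [  0.94   -0.02   -0.13   -0.04]
  [ -0.14    0.88   -0.18   -0.03]
  [ -0.03   -0.04    0.93   -0.09]
  [ -0.03   -0.01   -0.05    0.95]
Leontief inverse L = M⁻¹:
  [  1.0757    0.0324    0.1599    0.0615]
  [  0.1819    1.1527    0.2522    0.0680]
  [  0.0462    0.0522    1.0976    0.1076]
  [  0.0383    0.0159    0.0655    1.0610]
Total output x = L · d:
  x_0 = 1.0757·35 + 0.0324·15 + 0.1599·81 + 0.0615·74 = 55.6413
  x_1 = 0.1819·35 + 1.1527·15 + 0.2522·81 + 0.0680·74 = 49.1134
  x_2 = 0.0462·35 + 0.0522·15 + 1.0976·81 + 0.1076·74 = 99.2679
  x_3 = 0.0383·35 + 0.0159·15 + 0.0655·81 + 1.0610·74 = 85.3934
Output multipliers (column sums of L):
  Services: 1.3422
  Chemicals: 1.2532
  Mining: 1.5752
  Energy: 1.2980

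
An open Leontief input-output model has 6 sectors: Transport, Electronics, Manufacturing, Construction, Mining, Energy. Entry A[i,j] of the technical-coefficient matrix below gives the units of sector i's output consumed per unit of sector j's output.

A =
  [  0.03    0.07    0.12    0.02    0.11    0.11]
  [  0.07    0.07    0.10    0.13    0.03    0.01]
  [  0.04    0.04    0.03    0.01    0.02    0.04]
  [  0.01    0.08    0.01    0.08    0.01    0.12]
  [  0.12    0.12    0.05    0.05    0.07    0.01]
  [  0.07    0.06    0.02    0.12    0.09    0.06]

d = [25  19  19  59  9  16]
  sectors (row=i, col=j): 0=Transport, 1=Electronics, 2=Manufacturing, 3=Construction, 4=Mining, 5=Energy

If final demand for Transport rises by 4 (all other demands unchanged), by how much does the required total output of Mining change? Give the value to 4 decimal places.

0.6307

Form M = I − A:
  [  0.97   -0.07   -0.12   -0.02   -0.11   -0.11]
  [ -0.07    0.93   -0.10   -0.13   -0.03   -0.01]
  [ -0.04   -0.04    0.97   -0.01   -0.02   -0.04]
  [ -0.01   -0.08   -0.01    0.92   -0.01   -0.12]
  [ -0.12   -0.12   -0.05   -0.05    0.93   -0.01]
  [ -0.07   -0.06   -0.02   -0.12   -0.09    0.94]
Leontief inverse L = M⁻¹:
  [  1.0758    0.1223    0.1571    0.0693    0.1493    0.1443]
  [  0.0984    1.1138    0.1328    0.1708    0.0572    0.0514]
  [  0.0565    0.0603    1.0475    0.0305    0.0369    0.0561]
  [  0.0366    0.1154    0.0330    1.1260    0.0355    0.1510]
  [  0.1577    0.1701    0.0961    0.0950    1.1072    0.0483]
  [  0.1074    0.1125    0.0559    0.1696    0.1261    1.1030]
Total output x = L · d:
  x_0 = 1.0758·25 + 0.1223·19 + 0.1571·19 + 0.0693·59 + 0.1493·9 + 0.1443·16 = 39.9451
  x_1 = 0.0984·25 + 1.1138·19 + 0.1328·19 + 0.1708·59 + 0.0572·9 + 0.0514·16 = 37.5586
  x_2 = 0.0565·25 + 0.0603·19 + 1.0475·19 + 0.0305·59 + 0.0369·9 + 0.0561·16 = 25.4874
  x_3 = 0.0366·25 + 0.1154·19 + 0.0330·19 + 1.1260·59 + 0.0355·9 + 0.1510·16 = 72.9051
  x_4 = 0.1577·25 + 0.1701·19 + 0.0961·19 + 0.0950·59 + 1.1072·9 + 0.0483·16 = 25.3406
  x_5 = 0.1074·25 + 0.1125·19 + 0.0559·19 + 0.1696·59 + 0.1261·9 + 1.1030·16 = 34.6688
Δx_4 = L[4,0] · Δd_0 = 0.1577 · 4 = 0.6307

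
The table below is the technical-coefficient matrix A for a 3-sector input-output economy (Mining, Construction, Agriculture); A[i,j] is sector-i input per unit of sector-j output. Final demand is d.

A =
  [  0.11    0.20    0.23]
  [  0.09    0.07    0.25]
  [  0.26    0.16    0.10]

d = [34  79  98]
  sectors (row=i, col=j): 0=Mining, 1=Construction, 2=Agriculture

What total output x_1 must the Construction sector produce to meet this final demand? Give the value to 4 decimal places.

Form M = I − A:
  [  0.89   -0.20   -0.23]
  [ -0.09    0.93   -0.25]
  [ -0.26   -0.16    0.90]
Leontief inverse L = M⁻¹:
  [  1.2830    0.3490    0.4248]
  [  0.2350    1.1932    0.3915]
  [  0.4124    0.3129    1.3034]
Total output x = L · d:
  x_0 = 1.2830·34 + 0.3490·79 + 0.4248·98 = 112.8251
  x_1 = 0.2350·34 + 1.1932·79 + 0.3915·98 = 140.6179
  x_2 = 0.4124·34 + 0.3129·79 + 1.3034·98 = 166.4815

140.6179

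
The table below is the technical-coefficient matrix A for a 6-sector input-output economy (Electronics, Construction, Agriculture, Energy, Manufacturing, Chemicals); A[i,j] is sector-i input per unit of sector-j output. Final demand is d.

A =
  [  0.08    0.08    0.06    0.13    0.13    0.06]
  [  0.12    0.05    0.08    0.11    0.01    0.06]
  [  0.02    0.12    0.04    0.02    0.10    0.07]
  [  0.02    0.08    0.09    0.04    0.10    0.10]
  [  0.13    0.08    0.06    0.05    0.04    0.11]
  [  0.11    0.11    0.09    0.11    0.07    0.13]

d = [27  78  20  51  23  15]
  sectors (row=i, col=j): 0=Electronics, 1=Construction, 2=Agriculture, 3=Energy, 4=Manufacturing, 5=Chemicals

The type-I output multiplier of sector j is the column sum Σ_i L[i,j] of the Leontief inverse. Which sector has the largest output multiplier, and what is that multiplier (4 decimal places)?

Chemicals (2.0189)

Form M = I − A:
  [  0.92   -0.08   -0.06   -0.13   -0.13   -0.06]
  [ -0.12    0.95   -0.08   -0.11   -0.01   -0.06]
  [ -0.02   -0.12    0.96   -0.02   -0.10   -0.07]
  [ -0.02   -0.08   -0.09    0.96   -0.10   -0.10]
  [ -0.13   -0.08   -0.06   -0.05    0.96   -0.11]
  [ -0.11   -0.11   -0.09   -0.11   -0.07    0.87]
Leontief inverse L = M⁻¹:
  [  1.1635    0.1673    0.1333    0.2077    0.2059    0.1524]
  [  0.1798    1.1217    0.1383    0.1748    0.0782    0.1309]
  [  0.0851    0.1791    1.0907    0.0776    0.1448    0.1332]
  [  0.0902    0.1526    0.1480    1.1027    0.1569    0.1752]
  [  0.2062    0.1598    0.1256    0.1286    1.1116    0.1907]
  [  0.2067    0.2137    0.1760    0.2062    0.1602    1.2365]
Total output x = L · d:
  x_0 = 1.1635·27 + 0.1673·78 + 0.1333·20 + 0.2077·51 + 0.2059·23 + 0.1524·15 = 64.7451
  x_1 = 0.1798·27 + 1.1217·78 + 0.1383·20 + 0.1748·51 + 0.0782·23 + 0.1309·15 = 107.7897
  x_2 = 0.0851·27 + 0.1791·78 + 1.0907·20 + 0.0776·51 + 0.1448·23 + 0.1332·15 = 47.3685
  x_3 = 0.0902·27 + 0.1526·78 + 0.1480·20 + 1.1027·51 + 0.1569·23 + 0.1752·15 = 79.7762
  x_4 = 0.2062·27 + 0.1598·78 + 0.1256·20 + 0.1286·51 + 1.1116·23 + 0.1907·15 = 55.5283
  x_5 = 0.2067·27 + 0.2137·78 + 0.1760·20 + 0.2062·51 + 0.1602·23 + 1.2365·15 = 58.5108
Output multipliers (column sums of L):
  Electronics: 1.9316
  Construction: 1.9942
  Agriculture: 1.8118
  Energy: 1.8976
  Manufacturing: 1.8576
  Chemicals: 2.0189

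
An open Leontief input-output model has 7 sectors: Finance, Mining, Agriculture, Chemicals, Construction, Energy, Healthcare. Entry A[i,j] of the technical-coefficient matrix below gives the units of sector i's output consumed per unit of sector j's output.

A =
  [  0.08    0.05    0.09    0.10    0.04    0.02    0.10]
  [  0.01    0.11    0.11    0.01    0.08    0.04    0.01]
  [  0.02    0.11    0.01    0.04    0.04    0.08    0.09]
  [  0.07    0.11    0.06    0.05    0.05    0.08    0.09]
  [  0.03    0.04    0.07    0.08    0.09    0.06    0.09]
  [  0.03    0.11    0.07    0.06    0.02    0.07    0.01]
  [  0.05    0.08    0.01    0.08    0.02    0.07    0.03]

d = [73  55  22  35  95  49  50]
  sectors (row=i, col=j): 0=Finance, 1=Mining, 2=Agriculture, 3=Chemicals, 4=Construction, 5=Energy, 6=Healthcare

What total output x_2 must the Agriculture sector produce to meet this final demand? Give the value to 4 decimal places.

Form M = I − A:
  [  0.92   -0.05   -0.09   -0.10   -0.04   -0.02   -0.10]
  [ -0.01    0.89   -0.11   -0.01   -0.08   -0.04   -0.01]
  [ -0.02   -0.11    0.99   -0.04   -0.04   -0.08   -0.09]
  [ -0.07   -0.11   -0.06    0.95   -0.05   -0.08   -0.09]
  [ -0.03   -0.04   -0.07   -0.08    0.91   -0.06   -0.09]
  [ -0.03   -0.11   -0.07   -0.06   -0.02    0.93   -0.01]
  [ -0.05   -0.08   -0.01   -0.08   -0.02   -0.07    0.97]
Leontief inverse L = M⁻¹:
  [  1.1156    0.1236    0.1362    0.1482    0.0789    0.0702    0.1507]
  [  0.0276    1.1672    0.1487    0.0398    0.1152    0.0777    0.0439]
  [  0.0431    0.1702    1.0521    0.0742    0.0724    0.1187    0.1186]
  [  0.1026    0.1879    0.1138    1.0976    0.0922    0.1306    0.1348]
  [  0.0610    0.1095    0.1143    0.1258    1.1285    0.1097    0.1355]
  [  0.0512    0.1708    0.1115    0.0898    0.0524    1.1076    0.0420]
  [  0.0736    0.1345    0.0499    0.1113    0.0490    0.1042    1.0605]
Total output x = L · d:
  x_0 = 1.1156·73 + 0.1236·55 + 0.1362·22 + 0.1482·35 + 0.0789·95 + 0.0702·49 + 0.1507·50 = 114.8916
  x_1 = 0.0276·73 + 1.1672·55 + 0.1487·22 + 0.0398·35 + 0.1152·95 + 0.0777·49 + 0.0439·50 = 87.8208
  x_2 = 0.0431·73 + 0.1702·55 + 1.0521·22 + 0.0742·35 + 0.0724·95 + 0.1187·49 + 0.1186·50 = 56.8777
  x_3 = 0.1026·73 + 0.1879·55 + 0.1138·22 + 1.0976·35 + 0.0922·95 + 0.1306·49 + 0.1348·50 = 80.6401
  x_4 = 0.0610·73 + 0.1095·55 + 0.1143·22 + 0.1258·35 + 1.1285·95 + 0.1097·49 + 0.1355·50 = 136.7536
  x_5 = 0.0512·73 + 0.1708·55 + 0.1115·22 + 0.0898·35 + 0.0524·95 + 1.1076·49 + 0.0420·50 = 80.0725
  x_6 = 0.0736·73 + 0.1345·55 + 0.0499·22 + 0.1113·35 + 0.0490·95 + 0.1042·49 + 1.0605·50 = 80.5468

56.8777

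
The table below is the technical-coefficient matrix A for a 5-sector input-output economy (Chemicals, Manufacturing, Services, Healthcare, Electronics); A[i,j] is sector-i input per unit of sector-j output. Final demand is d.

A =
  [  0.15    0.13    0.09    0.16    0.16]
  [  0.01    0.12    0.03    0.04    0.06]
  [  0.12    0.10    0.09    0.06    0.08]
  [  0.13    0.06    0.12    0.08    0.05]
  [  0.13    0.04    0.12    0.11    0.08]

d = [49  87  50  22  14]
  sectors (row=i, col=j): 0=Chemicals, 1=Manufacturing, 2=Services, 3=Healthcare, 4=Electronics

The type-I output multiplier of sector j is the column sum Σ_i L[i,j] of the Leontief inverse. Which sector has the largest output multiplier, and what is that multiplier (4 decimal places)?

Chemicals (2.0212)

Form M = I − A:
  [  0.85   -0.13   -0.09   -0.16   -0.16]
  [ -0.01    0.88   -0.03   -0.04   -0.06]
  [ -0.12   -0.10    0.91   -0.06   -0.08]
  [ -0.13   -0.06   -0.12    0.92   -0.05]
  [ -0.13   -0.04   -0.12   -0.11    0.92]
Leontief inverse L = M⁻¹:
  [  1.2942    0.2467    0.2096    0.2823    0.2747]
  [  0.0486    1.1603    0.0652    0.0744    0.0938]
  [  0.2120    0.1804    1.1650    0.1395    0.1575]
  [  0.2267    0.1409    0.1971    1.1608    0.1288]
  [  0.2397    0.1257    0.2080    0.2001    1.1658]
Total output x = L · d:
  x_0 = 1.2942·49 + 0.2467·87 + 0.2096·50 + 0.2823·22 + 0.2747·14 = 105.4160
  x_1 = 0.0486·49 + 1.1603·87 + 0.0652·50 + 0.0744·22 + 0.0938·14 = 109.5378
  x_2 = 0.2120·49 + 0.1804·87 + 1.1650·50 + 0.1395·22 + 0.1575·14 = 89.6065
  x_3 = 0.2267·49 + 0.1409·87 + 0.1971·50 + 1.1608·22 + 0.1288·14 = 60.5645
  x_4 = 0.2397·49 + 0.1257·87 + 0.2080·50 + 0.2001·22 + 1.1658·14 = 53.8049
Output multipliers (column sums of L):
  Chemicals: 2.0212
  Manufacturing: 1.8540
  Services: 1.8449
  Healthcare: 1.8571
  Electronics: 1.8207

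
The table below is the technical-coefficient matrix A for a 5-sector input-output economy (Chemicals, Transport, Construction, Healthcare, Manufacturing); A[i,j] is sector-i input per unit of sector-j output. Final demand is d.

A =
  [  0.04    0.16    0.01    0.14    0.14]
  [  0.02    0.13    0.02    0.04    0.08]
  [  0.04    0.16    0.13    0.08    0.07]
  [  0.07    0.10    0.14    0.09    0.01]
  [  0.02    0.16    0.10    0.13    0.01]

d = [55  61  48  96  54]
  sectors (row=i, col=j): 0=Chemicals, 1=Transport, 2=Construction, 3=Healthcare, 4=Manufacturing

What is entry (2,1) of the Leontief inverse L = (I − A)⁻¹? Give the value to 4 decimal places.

L[2,1] = 0.2701

Form M = I − A:
  [  0.96   -0.16   -0.01   -0.14   -0.14]
  [ -0.02    0.87   -0.02   -0.04   -0.08]
  [ -0.04   -0.16    0.87   -0.08   -0.07]
  [ -0.07   -0.10   -0.14    0.91   -0.01]
  [ -0.02   -0.16   -0.10   -0.13    0.99]
Leontief inverse L = M⁻¹:
  [  1.0692    0.2670    0.0726    0.2083    0.1800]
  [  0.0349    1.1939    0.0525    0.0776    0.1059]
  [  0.0683    0.2701    1.1931    0.1440    0.1173]
  [  0.0971    0.1961    0.1966    1.1476    0.0551]
  [  0.0469    0.2514    0.1563    0.1820    1.0499]
Total output x = L · d:
  x_0 = 1.0692·55 + 0.2670·61 + 0.0726·48 + 0.2083·96 + 0.1800·54 = 108.3040
  x_1 = 0.0349·55 + 1.1939·61 + 0.0525·48 + 0.0776·96 + 0.1059·54 = 90.4382
  x_2 = 0.0683·55 + 0.2701·61 + 1.1931·48 + 0.1440·96 + 0.1173·54 = 97.6594
  x_3 = 0.0971·55 + 0.1961·61 + 0.1966·48 + 1.1476·96 + 0.0551·54 = 139.8827
  x_4 = 0.0469·55 + 0.2514·61 + 0.1563·48 + 0.1820·96 + 1.0499·54 = 99.5827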